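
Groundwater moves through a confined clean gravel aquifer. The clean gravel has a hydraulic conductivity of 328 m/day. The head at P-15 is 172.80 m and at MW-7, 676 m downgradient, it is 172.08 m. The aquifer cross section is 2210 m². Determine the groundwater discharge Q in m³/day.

772

Hydraulic gradient i = (172.80 − 172.08) / 676 = 0.72 / 676 = 0.001065.
Darcy's law: Q = K · A · i = 328.0 × 2210 × 0.001065 = 772.1 m³/day.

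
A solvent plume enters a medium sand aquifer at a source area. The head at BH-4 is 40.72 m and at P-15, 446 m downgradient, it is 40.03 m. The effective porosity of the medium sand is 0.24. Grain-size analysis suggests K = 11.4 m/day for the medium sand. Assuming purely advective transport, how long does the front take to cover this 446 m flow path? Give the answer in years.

Hydraulic gradient i = (40.72 − 40.03) / 446 = 0.69 / 446 = 0.001547.
Darcy flux q = K · i = 11.40 × 0.001547 = 0.01764 m/day.
Seepage velocity v = q / n_e = 0.01764 / 0.24 = 0.07349 m/day.
Travel time t = L / v = 446 / 0.07349 = 6069 days = 16.62 years.

16.6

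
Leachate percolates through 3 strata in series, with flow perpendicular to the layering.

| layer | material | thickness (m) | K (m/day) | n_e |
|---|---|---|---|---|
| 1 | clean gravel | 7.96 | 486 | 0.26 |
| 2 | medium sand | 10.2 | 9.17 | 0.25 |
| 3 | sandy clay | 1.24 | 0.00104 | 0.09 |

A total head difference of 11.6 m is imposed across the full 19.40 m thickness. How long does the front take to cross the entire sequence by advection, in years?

1.33

With flow normal to the layers, continuity requires the same specific discharge q through every layer.
Σ(b_i/K_i) = 7.96/486 + 10.2/9.17 + 1.24/0.00104 = 1193 d.
q = Δh / Σ(b_i/K_i) = 11.6 / 1193 = 0.009720 m/day.
In each layer the seepage velocity is v_i = q/n_i, so the layer transit time is t_i = b_i·n_i / q:
  layer 1 (clean gravel): t_1 = 7.96 × 0.26 / 0.009720 = 212.9 d
  layer 2 (medium sand): t_2 = 10.2 × 0.25 / 0.009720 = 262.4 d
  layer 3 (sandy clay): t_3 = 1.24 × 0.09 / 0.009720 = 11.48 d
Total t = Σ t_i = 486.8 days = 1.333 years.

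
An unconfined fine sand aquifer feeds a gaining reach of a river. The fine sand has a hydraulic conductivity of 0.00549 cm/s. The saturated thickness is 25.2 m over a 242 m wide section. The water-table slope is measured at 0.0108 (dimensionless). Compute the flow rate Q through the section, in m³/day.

Convert K: 0.00549 cm/s × 864 = 4.743 m/day.
Cross-sectional area A = 242 × 25.2 = 6098 m².
Hydraulic gradient i = 0.0108.
Darcy's law: Q = K · A · i = 4.743 × 6098 × 0.01080 = 312.4 m³/day.

312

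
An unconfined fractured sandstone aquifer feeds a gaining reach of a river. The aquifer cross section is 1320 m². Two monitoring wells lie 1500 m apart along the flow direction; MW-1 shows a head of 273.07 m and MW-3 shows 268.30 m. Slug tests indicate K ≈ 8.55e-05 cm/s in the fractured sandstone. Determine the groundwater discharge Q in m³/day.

Convert K: 8.55e-05 cm/s × 864 = 0.07387 m/day.
Hydraulic gradient i = (273.07 − 268.30) / 1500 = 4.77 / 1500 = 0.003180.
Darcy's law: Q = K · A · i = 0.07387 × 1320 × 0.003180 = 0.3101 m³/day.

0.310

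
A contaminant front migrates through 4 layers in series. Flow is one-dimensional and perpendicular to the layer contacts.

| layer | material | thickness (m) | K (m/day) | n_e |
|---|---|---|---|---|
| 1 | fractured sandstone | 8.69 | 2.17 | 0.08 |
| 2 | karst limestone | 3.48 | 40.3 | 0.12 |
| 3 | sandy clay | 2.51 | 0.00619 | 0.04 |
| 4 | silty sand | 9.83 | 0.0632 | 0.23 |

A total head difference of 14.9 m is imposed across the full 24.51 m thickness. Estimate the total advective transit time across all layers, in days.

132

With flow normal to the layers, continuity requires the same specific discharge q through every layer.
Σ(b_i/K_i) = 8.69/2.17 + 3.48/40.3 + 2.51/0.00619 + 9.83/0.0632 = 565.1 d.
q = Δh / Σ(b_i/K_i) = 14.9 / 565.1 = 0.02637 m/day.
In each layer the seepage velocity is v_i = q/n_i, so the layer transit time is t_i = b_i·n_i / q:
  layer 1 (fractured sandstone): t_1 = 8.69 × 0.08 / 0.02637 = 26.37 d
  layer 2 (karst limestone): t_2 = 3.48 × 0.12 / 0.02637 = 15.84 d
  layer 3 (sandy clay): t_3 = 2.51 × 0.04 / 0.02637 = 3.808 d
  layer 4 (silty sand): t_4 = 9.83 × 0.23 / 0.02637 = 85.75 d
Total t = Σ t_i = 131.8 days.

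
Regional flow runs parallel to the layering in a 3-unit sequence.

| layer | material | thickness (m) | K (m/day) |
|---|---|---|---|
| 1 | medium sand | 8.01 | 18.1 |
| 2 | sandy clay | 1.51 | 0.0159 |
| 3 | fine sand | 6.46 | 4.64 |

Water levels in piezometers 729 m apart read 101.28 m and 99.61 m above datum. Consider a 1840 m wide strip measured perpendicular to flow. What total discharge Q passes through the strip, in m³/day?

738

Flow is parallel to layering, so each bed carries its own Darcy discharge and the transmissivities add.
Σ(K_i·b_i) = 18.1×8.01 + 0.0159×1.51 + 4.64×6.46 = 175.0 m²/day.
Hydraulic gradient i = (101.28 − 99.61) / 729 = 1.67 / 729 = 0.002291.
Q = Σ(K_i·b_i) · W · i = 175.0 × 1840 × 0.002291 = 737.6 m³/day.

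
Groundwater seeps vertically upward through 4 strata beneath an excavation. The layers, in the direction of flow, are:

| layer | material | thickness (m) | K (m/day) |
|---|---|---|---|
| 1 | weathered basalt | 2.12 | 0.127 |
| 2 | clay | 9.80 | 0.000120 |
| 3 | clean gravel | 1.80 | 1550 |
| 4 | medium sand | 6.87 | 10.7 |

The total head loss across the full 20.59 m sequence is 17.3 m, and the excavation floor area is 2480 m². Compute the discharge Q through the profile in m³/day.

0.525

Flow is perpendicular to layering, so the layers act in series and the equivalent K is the thickness-weighted harmonic mean.
Total thickness L = 2.12 + 9.80 + 1.80 + 6.87 = 20.59 m.
Σ(b_i/K_i) = 2.12/0.127 + 9.80/0.000120 + 1.80/1550 + 6.87/10.7 = 81684 d.
K_eq = L / Σ(b_i/K_i) = 20.59 / 81684 = 0.0002521 m/day.
Q = K_eq · A · (Δh/L) = 0.0002521 × 2480 × (17.3/20.59) = 0.5252 m³/day.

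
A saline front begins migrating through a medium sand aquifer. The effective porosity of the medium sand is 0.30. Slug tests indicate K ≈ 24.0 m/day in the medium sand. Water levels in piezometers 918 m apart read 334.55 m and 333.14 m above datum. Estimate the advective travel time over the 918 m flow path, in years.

20.5

Hydraulic gradient i = (334.55 − 333.14) / 918 = 1.41 / 918 = 0.001536.
Darcy flux q = K · i = 24.00 × 0.001536 = 0.03686 m/day.
Seepage velocity v = q / n_e = 0.03686 / 0.30 = 0.1229 m/day.
Travel time t = L / v = 918 / 0.1229 = 7471 days = 20.45 years.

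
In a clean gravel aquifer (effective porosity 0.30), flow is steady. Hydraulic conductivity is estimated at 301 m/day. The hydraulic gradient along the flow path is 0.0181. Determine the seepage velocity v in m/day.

18.2

Hydraulic gradient i = 0.0181.
Darcy flux q = K · i = 301.0 × 0.01810 = 5.448 m/day.
Seepage velocity v = q / n_e = 5.448 / 0.30 = 18.16 m/day.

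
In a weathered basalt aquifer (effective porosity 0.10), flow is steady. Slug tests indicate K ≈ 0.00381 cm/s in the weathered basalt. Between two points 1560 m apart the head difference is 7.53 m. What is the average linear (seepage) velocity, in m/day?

0.159

Convert K: 0.00381 cm/s × 864 = 3.292 m/day.
Hydraulic gradient i = Δh / L = 7.53 / 1560 = 0.004827.
Darcy flux q = K · i = 3.292 × 0.004827 = 0.01589 m/day.
Seepage velocity v = q / n_e = 0.01589 / 0.10 = 0.1589 m/day.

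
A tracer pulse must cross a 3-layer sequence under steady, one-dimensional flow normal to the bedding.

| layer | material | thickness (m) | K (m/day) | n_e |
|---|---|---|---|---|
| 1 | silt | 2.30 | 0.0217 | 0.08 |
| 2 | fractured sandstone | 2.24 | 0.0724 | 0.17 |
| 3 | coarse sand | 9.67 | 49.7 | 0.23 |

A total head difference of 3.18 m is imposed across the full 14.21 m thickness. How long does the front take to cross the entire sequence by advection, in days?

120

With flow normal to the layers, continuity requires the same specific discharge q through every layer.
Σ(b_i/K_i) = 2.30/0.0217 + 2.24/0.0724 + 9.67/49.7 = 137.1 d.
q = Δh / Σ(b_i/K_i) = 3.18 / 137.1 = 0.02319 m/day.
In each layer the seepage velocity is v_i = q/n_i, so the layer transit time is t_i = b_i·n_i / q:
  layer 1 (silt): t_1 = 2.30 × 0.08 / 0.02319 = 7.934 d
  layer 2 (fractured sandstone): t_2 = 2.24 × 0.17 / 0.02319 = 16.42 d
  layer 3 (coarse sand): t_3 = 9.67 × 0.23 / 0.02319 = 95.91 d
Total t = Σ t_i = 120.3 days.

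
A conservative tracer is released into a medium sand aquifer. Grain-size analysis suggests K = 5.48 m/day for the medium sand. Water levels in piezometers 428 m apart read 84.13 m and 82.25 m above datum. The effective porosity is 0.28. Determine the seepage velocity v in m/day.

Hydraulic gradient i = (84.13 − 82.25) / 428 = 1.88 / 428 = 0.004393.
Darcy flux q = K · i = 5.480 × 0.004393 = 0.02407 m/day.
Seepage velocity v = q / n_e = 0.02407 / 0.28 = 0.08597 m/day.

0.0860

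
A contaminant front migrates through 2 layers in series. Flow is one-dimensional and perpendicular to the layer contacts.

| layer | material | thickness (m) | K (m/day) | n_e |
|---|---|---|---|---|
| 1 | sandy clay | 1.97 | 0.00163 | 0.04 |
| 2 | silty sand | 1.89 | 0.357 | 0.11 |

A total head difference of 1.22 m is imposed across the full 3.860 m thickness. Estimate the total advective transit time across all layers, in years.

With flow normal to the layers, continuity requires the same specific discharge q through every layer.
Σ(b_i/K_i) = 1.97/0.00163 + 1.89/0.357 = 1214 d.
q = Δh / Σ(b_i/K_i) = 1.22 / 1214 = 0.001005 m/day.
In each layer the seepage velocity is v_i = q/n_i, so the layer transit time is t_i = b_i·n_i / q:
  layer 1 (sandy clay): t_1 = 1.97 × 0.04 / 0.001005 = 78.40 d
  layer 2 (silty sand): t_2 = 1.89 × 0.11 / 0.001005 = 206.9 d
Total t = Σ t_i = 285.3 days = 0.7810 years.

0.781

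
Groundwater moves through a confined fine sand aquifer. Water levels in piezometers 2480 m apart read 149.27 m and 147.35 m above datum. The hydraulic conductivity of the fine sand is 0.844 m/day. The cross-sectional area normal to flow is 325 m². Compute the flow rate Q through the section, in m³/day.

0.212

Hydraulic gradient i = (149.27 − 147.35) / 2480 = 1.92 / 2480 = 0.0007742.
Darcy's law: Q = K · A · i = 0.8440 × 325.0 × 0.0007742 = 0.2124 m³/day.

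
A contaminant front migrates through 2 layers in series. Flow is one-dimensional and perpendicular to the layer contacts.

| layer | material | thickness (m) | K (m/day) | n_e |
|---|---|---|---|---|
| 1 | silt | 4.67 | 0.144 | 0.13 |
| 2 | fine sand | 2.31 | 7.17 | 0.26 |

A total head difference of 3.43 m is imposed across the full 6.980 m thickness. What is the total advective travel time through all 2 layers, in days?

With flow normal to the layers, continuity requires the same specific discharge q through every layer.
Σ(b_i/K_i) = 4.67/0.144 + 2.31/7.17 = 32.75 d.
q = Δh / Σ(b_i/K_i) = 3.43 / 32.75 = 0.1047 m/day.
In each layer the seepage velocity is v_i = q/n_i, so the layer transit time is t_i = b_i·n_i / q:
  layer 1 (silt): t_1 = 4.67 × 0.13 / 0.1047 = 5.797 d
  layer 2 (fine sand): t_2 = 2.31 × 0.26 / 0.1047 = 5.735 d
Total t = Σ t_i = 11.53 days.

11.5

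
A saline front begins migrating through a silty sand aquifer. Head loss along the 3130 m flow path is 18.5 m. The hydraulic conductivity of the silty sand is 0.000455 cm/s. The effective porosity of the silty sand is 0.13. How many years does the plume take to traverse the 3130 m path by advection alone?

479

Convert K: 0.000455 cm/s × 864 = 0.3931 m/day.
Hydraulic gradient i = Δh / L = 18.5 / 3130 = 0.005911.
Darcy flux q = K · i = 0.3931 × 0.005911 = 0.002324 m/day.
Seepage velocity v = q / n_e = 0.002324 / 0.13 = 0.01787 m/day.
Travel time t = L / v = 3130 / 0.01787 = 1.751e+05 days = 479.5 years.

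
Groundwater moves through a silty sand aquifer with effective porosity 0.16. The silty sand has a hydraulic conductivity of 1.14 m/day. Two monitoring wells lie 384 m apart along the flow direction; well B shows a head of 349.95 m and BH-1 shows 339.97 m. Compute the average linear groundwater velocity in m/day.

0.185

Hydraulic gradient i = (349.95 − 339.97) / 384 = 9.98 / 384 = 0.02599.
Darcy flux q = K · i = 1.140 × 0.02599 = 0.02963 m/day.
Seepage velocity v = q / n_e = 0.02963 / 0.16 = 0.1852 m/day.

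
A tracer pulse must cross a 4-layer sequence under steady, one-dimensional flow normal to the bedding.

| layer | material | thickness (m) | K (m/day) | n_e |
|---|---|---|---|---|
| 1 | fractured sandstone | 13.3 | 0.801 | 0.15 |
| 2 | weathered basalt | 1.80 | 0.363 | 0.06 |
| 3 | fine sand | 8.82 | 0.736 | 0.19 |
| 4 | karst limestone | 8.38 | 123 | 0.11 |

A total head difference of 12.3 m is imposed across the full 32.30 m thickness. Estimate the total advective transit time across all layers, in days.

With flow normal to the layers, continuity requires the same specific discharge q through every layer.
Σ(b_i/K_i) = 13.3/0.801 + 1.80/0.363 + 8.82/0.736 + 8.38/123 = 33.61 d.
q = Δh / Σ(b_i/K_i) = 12.3 / 33.61 = 0.3659 m/day.
In each layer the seepage velocity is v_i = q/n_i, so the layer transit time is t_i = b_i·n_i / q:
  layer 1 (fractured sandstone): t_1 = 13.3 × 0.15 / 0.3659 = 5.452 d
  layer 2 (weathered basalt): t_2 = 1.80 × 0.06 / 0.3659 = 0.2952 d
  layer 3 (fine sand): t_3 = 8.82 × 0.19 / 0.3659 = 4.580 d
  layer 4 (karst limestone): t_4 = 8.38 × 0.11 / 0.3659 = 2.519 d
Total t = Σ t_i = 12.85 days.

12.8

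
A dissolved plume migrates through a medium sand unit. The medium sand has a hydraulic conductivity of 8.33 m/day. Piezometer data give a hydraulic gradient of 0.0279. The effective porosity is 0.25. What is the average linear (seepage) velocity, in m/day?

Hydraulic gradient i = 0.0279.
Darcy flux q = K · i = 8.330 × 0.02790 = 0.2324 m/day.
Seepage velocity v = q / n_e = 0.2324 / 0.25 = 0.9296 m/day.

0.930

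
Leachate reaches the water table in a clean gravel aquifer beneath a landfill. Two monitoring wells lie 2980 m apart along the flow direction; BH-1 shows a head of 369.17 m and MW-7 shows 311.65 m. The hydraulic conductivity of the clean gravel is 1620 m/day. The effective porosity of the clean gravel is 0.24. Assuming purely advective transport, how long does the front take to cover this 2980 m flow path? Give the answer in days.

Hydraulic gradient i = (369.17 − 311.65) / 2980 = 57.52 / 2980 = 0.01930.
Darcy flux q = K · i = 1620 × 0.01930 = 31.27 m/day.
Seepage velocity v = q / n_e = 31.27 / 0.24 = 130.3 m/day.
Travel time t = L / v = 2980 / 130.3 = 22.87 days.

22.9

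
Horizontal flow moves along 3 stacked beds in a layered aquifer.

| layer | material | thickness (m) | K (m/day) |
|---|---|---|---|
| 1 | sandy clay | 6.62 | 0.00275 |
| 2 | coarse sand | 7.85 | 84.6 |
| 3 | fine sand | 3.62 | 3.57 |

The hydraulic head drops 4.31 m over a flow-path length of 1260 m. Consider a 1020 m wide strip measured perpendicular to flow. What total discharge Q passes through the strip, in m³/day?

2360

Flow is parallel to layering, so each bed carries its own Darcy discharge and the transmissivities add.
Σ(K_i·b_i) = 0.00275×6.62 + 84.6×7.85 + 3.57×3.62 = 677.1 m²/day.
Hydraulic gradient i = Δh / L = 4.31 / 1260 = 0.003421.
Q = Σ(K_i·b_i) · W · i = 677.1 × 1020 × 0.003421 = 2362 m³/day.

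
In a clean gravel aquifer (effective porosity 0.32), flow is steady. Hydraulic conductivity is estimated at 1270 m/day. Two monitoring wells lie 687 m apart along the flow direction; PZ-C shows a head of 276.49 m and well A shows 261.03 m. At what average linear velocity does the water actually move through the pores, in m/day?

Hydraulic gradient i = (276.49 − 261.03) / 687 = 15.46 / 687 = 0.02250.
Darcy flux q = K · i = 1270 × 0.02250 = 28.58 m/day.
Seepage velocity v = q / n_e = 28.58 / 0.32 = 89.31 m/day.

89.3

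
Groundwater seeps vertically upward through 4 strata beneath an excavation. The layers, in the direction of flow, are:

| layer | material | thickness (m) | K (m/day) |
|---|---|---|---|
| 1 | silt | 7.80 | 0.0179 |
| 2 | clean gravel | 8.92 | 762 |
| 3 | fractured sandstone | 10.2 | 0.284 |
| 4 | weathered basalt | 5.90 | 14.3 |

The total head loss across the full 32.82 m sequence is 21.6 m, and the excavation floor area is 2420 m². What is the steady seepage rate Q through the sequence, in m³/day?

111

Flow is perpendicular to layering, so the layers act in series and the equivalent K is the thickness-weighted harmonic mean.
Total thickness L = 7.80 + 8.92 + 10.2 + 5.90 = 32.82 m.
Σ(b_i/K_i) = 7.80/0.0179 + 8.92/762 + 10.2/0.284 + 5.90/14.3 = 472.1 d.
K_eq = L / Σ(b_i/K_i) = 32.82 / 472.1 = 0.06952 m/day.
Q = K_eq · A · (Δh/L) = 0.06952 × 2420 × (21.6/32.82) = 110.7 m³/day.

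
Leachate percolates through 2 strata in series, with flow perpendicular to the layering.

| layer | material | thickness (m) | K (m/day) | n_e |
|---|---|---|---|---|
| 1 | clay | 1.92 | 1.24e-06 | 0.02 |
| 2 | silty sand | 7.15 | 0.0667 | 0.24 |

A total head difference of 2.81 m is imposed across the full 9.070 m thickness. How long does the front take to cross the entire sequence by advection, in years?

2650

With flow normal to the layers, continuity requires the same specific discharge q through every layer.
Σ(b_i/K_i) = 1.92/1.24e-06 + 7.15/0.0667 = 1.548e+06 d.
q = Δh / Σ(b_i/K_i) = 2.81 / 1.548e+06 = 1.815e-06 m/day.
In each layer the seepage velocity is v_i = q/n_i, so the layer transit time is t_i = b_i·n_i / q:
  layer 1 (clay): t_1 = 1.92 × 0.02 / 1.815e-06 = 21161 d
  layer 2 (silty sand): t_2 = 7.15 × 0.24 / 1.815e-06 = 9.456e+05 d
Total t = Σ t_i = 9.668e+05 days = 2647 years.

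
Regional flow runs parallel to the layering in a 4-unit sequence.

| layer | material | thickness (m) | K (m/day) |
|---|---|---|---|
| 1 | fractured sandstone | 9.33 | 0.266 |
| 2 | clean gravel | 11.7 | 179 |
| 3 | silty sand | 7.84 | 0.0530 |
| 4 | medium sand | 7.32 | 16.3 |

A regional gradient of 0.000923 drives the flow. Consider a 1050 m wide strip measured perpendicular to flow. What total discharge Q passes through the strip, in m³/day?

2150

Flow is parallel to layering, so each bed carries its own Darcy discharge and the transmissivities add.
Σ(K_i·b_i) = 0.266×9.33 + 179×11.7 + 0.0530×7.84 + 16.3×7.32 = 2217 m²/day.
Hydraulic gradient i = 0.000923.
Q = Σ(K_i·b_i) · W · i = 2217 × 1050 × 0.0009230 = 2148 m³/day.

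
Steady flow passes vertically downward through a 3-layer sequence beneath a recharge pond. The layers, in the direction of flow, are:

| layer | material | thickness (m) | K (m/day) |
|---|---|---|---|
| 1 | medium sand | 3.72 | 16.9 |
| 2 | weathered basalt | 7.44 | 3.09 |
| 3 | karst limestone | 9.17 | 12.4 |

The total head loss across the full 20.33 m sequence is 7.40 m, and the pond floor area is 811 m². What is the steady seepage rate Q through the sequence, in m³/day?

Flow is perpendicular to layering, so the layers act in series and the equivalent K is the thickness-weighted harmonic mean.
Total thickness L = 3.72 + 7.44 + 9.17 = 20.33 m.
Σ(b_i/K_i) = 3.72/16.9 + 7.44/3.09 + 9.17/12.4 = 3.367 d.
K_eq = L / Σ(b_i/K_i) = 20.33 / 3.367 = 6.037 m/day.
Q = K_eq · A · (Δh/L) = 6.037 × 811 × (7.40/20.33) = 1782 m³/day.

1780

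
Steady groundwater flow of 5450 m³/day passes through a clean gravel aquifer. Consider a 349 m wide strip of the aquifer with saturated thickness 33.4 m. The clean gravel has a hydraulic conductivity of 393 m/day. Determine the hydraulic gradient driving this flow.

0.00119

Cross-sectional area A = 349 × 33.4 = 11657 m².
From Q = K·A·i, i = Q / (K·A) = 5450 / (393.0 × 11657) = 0.001190.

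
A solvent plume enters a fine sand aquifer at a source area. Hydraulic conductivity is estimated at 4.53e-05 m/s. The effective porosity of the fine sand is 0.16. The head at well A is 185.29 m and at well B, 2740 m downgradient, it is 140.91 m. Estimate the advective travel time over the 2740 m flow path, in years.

Convert K: 4.53e-05 m/s × 86400 = 3.914 m/day.
Hydraulic gradient i = (185.29 − 140.91) / 2740 = 44.38 / 2740 = 0.01620.
Darcy flux q = K · i = 3.914 × 0.01620 = 0.06339 m/day.
Seepage velocity v = q / n_e = 0.06339 / 0.16 = 0.3962 m/day.
Travel time t = L / v = 2740 / 0.3962 = 6915 days = 18.93 years.

18.9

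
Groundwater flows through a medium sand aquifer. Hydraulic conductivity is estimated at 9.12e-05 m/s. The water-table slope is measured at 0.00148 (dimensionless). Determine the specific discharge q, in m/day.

0.0117

Convert K: 9.12e-05 m/s × 86400 = 7.880 m/day.
Hydraulic gradient i = 0.00148.
Specific discharge q = K · i = 7.880 × 0.001480 = 0.01166 m/day.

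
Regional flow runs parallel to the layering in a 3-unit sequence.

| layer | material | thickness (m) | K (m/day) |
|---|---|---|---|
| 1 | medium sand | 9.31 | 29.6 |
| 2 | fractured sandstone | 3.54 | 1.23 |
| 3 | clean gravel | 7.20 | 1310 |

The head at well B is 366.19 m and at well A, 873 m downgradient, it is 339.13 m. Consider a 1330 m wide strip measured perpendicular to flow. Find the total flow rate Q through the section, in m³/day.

400000

Flow is parallel to layering, so each bed carries its own Darcy discharge and the transmissivities add.
Σ(K_i·b_i) = 29.6×9.31 + 1.23×3.54 + 1310×7.20 = 9712 m²/day.
Hydraulic gradient i = (366.19 − 339.13) / 873 = 27.06 / 873 = 0.03100.
Q = Σ(K_i·b_i) · W · i = 9712 × 1330 × 0.03100 = 4.004e+05 m³/day.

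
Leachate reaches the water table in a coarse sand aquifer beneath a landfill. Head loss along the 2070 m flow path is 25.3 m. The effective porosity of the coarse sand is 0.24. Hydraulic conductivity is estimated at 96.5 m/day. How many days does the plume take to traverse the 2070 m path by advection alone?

421

Hydraulic gradient i = Δh / L = 25.3 / 2070 = 0.01222.
Darcy flux q = K · i = 96.50 × 0.01222 = 1.179 m/day.
Seepage velocity v = q / n_e = 1.179 / 0.24 = 4.914 m/day.
Travel time t = L / v = 2070 / 4.914 = 421.2 days.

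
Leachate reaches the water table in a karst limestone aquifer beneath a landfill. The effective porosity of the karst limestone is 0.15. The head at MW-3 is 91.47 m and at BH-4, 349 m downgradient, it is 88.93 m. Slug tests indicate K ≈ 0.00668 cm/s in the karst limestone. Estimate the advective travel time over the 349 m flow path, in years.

Convert K: 0.00668 cm/s × 864 = 5.772 m/day.
Hydraulic gradient i = (91.47 − 88.93) / 349 = 2.54 / 349 = 0.007278.
Darcy flux q = K · i = 5.772 × 0.007278 = 0.04200 m/day.
Seepage velocity v = q / n_e = 0.04200 / 0.15 = 0.2800 m/day.
Travel time t = L / v = 349 / 0.2800 = 1246 days = 3.412 years.

3.41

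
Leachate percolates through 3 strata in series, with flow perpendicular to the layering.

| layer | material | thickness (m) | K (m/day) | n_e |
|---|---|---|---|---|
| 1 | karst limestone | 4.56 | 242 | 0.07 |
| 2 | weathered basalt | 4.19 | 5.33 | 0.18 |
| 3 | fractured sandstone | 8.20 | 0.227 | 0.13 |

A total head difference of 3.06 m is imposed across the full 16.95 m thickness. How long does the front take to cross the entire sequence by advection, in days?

With flow normal to the layers, continuity requires the same specific discharge q through every layer.
Σ(b_i/K_i) = 4.56/242 + 4.19/5.33 + 8.20/0.227 = 36.93 d.
q = Δh / Σ(b_i/K_i) = 3.06 / 36.93 = 0.08286 m/day.
In each layer the seepage velocity is v_i = q/n_i, so the layer transit time is t_i = b_i·n_i / q:
  layer 1 (karst limestone): t_1 = 4.56 × 0.07 / 0.08286 = 3.852 d
  layer 2 (weathered basalt): t_2 = 4.19 × 0.18 / 0.08286 = 9.102 d
  layer 3 (fractured sandstone): t_3 = 8.20 × 0.13 / 0.08286 = 12.86 d
Total t = Σ t_i = 25.82 days.

25.8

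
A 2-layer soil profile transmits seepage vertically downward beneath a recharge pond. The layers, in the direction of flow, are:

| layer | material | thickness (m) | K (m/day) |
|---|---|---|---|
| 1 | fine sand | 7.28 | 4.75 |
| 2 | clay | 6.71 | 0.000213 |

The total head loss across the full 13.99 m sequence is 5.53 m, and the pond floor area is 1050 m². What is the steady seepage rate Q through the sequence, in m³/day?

0.184

Flow is perpendicular to layering, so the layers act in series and the equivalent K is the thickness-weighted harmonic mean.
Total thickness L = 7.28 + 6.71 = 13.99 m.
Σ(b_i/K_i) = 7.28/4.75 + 6.71/0.000213 = 31504 d.
K_eq = L / Σ(b_i/K_i) = 13.99 / 31504 = 0.0004441 m/day.
Q = K_eq · A · (Δh/L) = 0.0004441 × 1050 × (5.53/13.99) = 0.1843 m³/day.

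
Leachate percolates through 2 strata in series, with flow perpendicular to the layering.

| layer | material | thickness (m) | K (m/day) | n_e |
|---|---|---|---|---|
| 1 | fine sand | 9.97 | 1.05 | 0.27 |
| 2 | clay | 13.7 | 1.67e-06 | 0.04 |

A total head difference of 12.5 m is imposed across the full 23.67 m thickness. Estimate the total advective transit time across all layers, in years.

5820

With flow normal to the layers, continuity requires the same specific discharge q through every layer.
Σ(b_i/K_i) = 9.97/1.05 + 13.7/1.67e-06 = 8.204e+06 d.
q = Δh / Σ(b_i/K_i) = 12.5 / 8.204e+06 = 1.524e-06 m/day.
In each layer the seepage velocity is v_i = q/n_i, so the layer transit time is t_i = b_i·n_i / q:
  layer 1 (fine sand): t_1 = 9.97 × 0.27 / 1.524e-06 = 1.767e+06 d
  layer 2 (clay): t_2 = 13.7 × 0.04 / 1.524e-06 = 3.596e+05 d
Total t = Σ t_i = 2.126e+06 days = 5822 years.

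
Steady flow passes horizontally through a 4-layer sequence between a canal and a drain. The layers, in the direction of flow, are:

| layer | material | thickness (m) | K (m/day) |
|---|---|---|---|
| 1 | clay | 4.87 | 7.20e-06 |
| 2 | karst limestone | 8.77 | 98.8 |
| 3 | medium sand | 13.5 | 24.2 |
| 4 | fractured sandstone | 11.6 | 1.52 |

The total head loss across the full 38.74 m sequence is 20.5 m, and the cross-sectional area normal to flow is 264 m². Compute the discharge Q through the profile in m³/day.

0.00800

Flow is perpendicular to layering, so the layers act in series and the equivalent K is the thickness-weighted harmonic mean.
Total thickness L = 4.87 + 8.77 + 13.5 + 11.6 = 38.74 m.
Σ(b_i/K_i) = 4.87/7.20e-06 + 8.77/98.8 + 13.5/24.2 + 11.6/1.52 = 6.764e+05 d.
K_eq = L / Σ(b_i/K_i) = 38.74 / 6.764e+05 = 5.727e-05 m/day.
Q = K_eq · A · (Δh/L) = 5.727e-05 × 264 × (20.5/38.74) = 0.008001 m³/day.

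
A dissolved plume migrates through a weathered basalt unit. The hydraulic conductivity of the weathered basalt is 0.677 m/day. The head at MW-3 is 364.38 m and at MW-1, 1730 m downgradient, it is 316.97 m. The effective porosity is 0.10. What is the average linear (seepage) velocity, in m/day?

0.186

Hydraulic gradient i = (364.38 − 316.97) / 1730 = 47.41 / 1730 = 0.02740.
Darcy flux q = K · i = 0.6770 × 0.02740 = 0.01855 m/day.
Seepage velocity v = q / n_e = 0.01855 / 0.10 = 0.1855 m/day.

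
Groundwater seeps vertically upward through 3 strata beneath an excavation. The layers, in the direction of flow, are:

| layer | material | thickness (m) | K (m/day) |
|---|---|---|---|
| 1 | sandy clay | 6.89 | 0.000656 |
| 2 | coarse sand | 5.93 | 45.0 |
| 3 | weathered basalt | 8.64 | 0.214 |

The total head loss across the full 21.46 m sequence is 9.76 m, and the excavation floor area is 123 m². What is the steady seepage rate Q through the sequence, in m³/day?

Flow is perpendicular to layering, so the layers act in series and the equivalent K is the thickness-weighted harmonic mean.
Total thickness L = 6.89 + 5.93 + 8.64 = 21.46 m.
Σ(b_i/K_i) = 6.89/0.000656 + 5.93/45.0 + 8.64/0.214 = 10544 d.
K_eq = L / Σ(b_i/K_i) = 21.46 / 10544 = 0.002035 m/day.
Q = K_eq · A · (Δh/L) = 0.002035 × 123 × (9.76/21.46) = 0.1139 m³/day.

0.114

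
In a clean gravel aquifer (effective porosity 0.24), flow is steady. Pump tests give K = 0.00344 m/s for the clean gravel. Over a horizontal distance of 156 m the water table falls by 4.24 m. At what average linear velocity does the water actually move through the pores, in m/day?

Convert K: 0.00344 m/s × 86400 = 297.2 m/day.
Hydraulic gradient i = Δh / L = 4.24 / 156 = 0.02718.
Darcy flux q = K · i = 297.2 × 0.02718 = 8.078 m/day.
Seepage velocity v = q / n_e = 8.078 / 0.24 = 33.66 m/day.

33.7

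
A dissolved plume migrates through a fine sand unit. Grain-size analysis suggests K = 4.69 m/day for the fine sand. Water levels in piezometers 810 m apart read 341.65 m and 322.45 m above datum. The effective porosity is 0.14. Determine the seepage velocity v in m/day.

0.794

Hydraulic gradient i = (341.65 − 322.45) / 810 = 19.2 / 810 = 0.02370.
Darcy flux q = K · i = 4.690 × 0.02370 = 0.1112 m/day.
Seepage velocity v = q / n_e = 0.1112 / 0.14 = 0.7941 m/day.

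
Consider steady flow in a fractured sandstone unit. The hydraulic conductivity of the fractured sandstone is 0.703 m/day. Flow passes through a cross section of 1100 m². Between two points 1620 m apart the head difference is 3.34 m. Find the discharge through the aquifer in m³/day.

1.59

Hydraulic gradient i = Δh / L = 3.34 / 1620 = 0.002062.
Darcy's law: Q = K · A · i = 0.7030 × 1100 × 0.002062 = 1.594 m³/day.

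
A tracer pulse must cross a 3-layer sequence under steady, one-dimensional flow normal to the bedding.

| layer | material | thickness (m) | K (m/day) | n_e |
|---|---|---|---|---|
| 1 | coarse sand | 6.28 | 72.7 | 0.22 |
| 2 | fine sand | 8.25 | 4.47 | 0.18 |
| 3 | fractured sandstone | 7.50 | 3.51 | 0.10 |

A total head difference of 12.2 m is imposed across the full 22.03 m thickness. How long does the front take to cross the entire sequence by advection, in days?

With flow normal to the layers, continuity requires the same specific discharge q through every layer.
Σ(b_i/K_i) = 6.28/72.7 + 8.25/4.47 + 7.50/3.51 = 4.069 d.
q = Δh / Σ(b_i/K_i) = 12.2 / 4.069 = 2.998 m/day.
In each layer the seepage velocity is v_i = q/n_i, so the layer transit time is t_i = b_i·n_i / q:
  layer 1 (coarse sand): t_1 = 6.28 × 0.22 / 2.998 = 0.4608 d
  layer 2 (fine sand): t_2 = 8.25 × 0.18 / 2.998 = 0.4953 d
  layer 3 (fractured sandstone): t_3 = 7.50 × 0.10 / 2.998 = 0.2501 d
Total t = Σ t_i = 1.206 days.

1.21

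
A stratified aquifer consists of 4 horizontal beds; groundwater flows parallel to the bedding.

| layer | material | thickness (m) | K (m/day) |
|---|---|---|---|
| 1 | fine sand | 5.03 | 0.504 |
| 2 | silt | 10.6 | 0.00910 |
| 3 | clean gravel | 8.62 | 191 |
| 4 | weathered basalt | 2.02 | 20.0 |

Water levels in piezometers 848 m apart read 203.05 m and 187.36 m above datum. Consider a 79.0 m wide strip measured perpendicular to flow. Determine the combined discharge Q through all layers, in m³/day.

2470

Flow is parallel to layering, so each bed carries its own Darcy discharge and the transmissivities add.
Σ(K_i·b_i) = 0.504×5.03 + 0.00910×10.6 + 191×8.62 + 20.0×2.02 = 1689 m²/day.
Hydraulic gradient i = (203.05 − 187.36) / 848 = 15.69 / 848 = 0.01850.
Q = Σ(K_i·b_i) · W · i = 1689 × 79.0 × 0.01850 = 2469 m³/day.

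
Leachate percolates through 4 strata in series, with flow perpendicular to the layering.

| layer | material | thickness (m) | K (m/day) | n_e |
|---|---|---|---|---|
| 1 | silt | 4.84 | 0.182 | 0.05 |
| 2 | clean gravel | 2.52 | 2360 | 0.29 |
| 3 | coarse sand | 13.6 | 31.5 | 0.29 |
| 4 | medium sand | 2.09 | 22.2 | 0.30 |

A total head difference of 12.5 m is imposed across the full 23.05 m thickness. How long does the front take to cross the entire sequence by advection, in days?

With flow normal to the layers, continuity requires the same specific discharge q through every layer.
Σ(b_i/K_i) = 4.84/0.182 + 2.52/2360 + 13.6/31.5 + 2.09/22.2 = 27.12 d.
q = Δh / Σ(b_i/K_i) = 12.5 / 27.12 = 0.4609 m/day.
In each layer the seepage velocity is v_i = q/n_i, so the layer transit time is t_i = b_i·n_i / q:
  layer 1 (silt): t_1 = 4.84 × 0.05 / 0.4609 = 0.5251 d
  layer 2 (clean gravel): t_2 = 2.52 × 0.29 / 0.4609 = 1.586 d
  layer 3 (coarse sand): t_3 = 13.6 × 0.29 / 0.4609 = 8.557 d
  layer 4 (medium sand): t_4 = 2.09 × 0.30 / 0.4609 = 1.360 d
Total t = Σ t_i = 12.03 days.

12.0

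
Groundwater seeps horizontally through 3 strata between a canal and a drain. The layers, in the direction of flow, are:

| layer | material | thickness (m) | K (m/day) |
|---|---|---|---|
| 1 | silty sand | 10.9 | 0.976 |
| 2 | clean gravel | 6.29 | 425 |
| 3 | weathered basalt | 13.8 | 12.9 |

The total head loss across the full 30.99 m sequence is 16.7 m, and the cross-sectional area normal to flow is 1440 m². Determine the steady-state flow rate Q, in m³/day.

Flow is perpendicular to layering, so the layers act in series and the equivalent K is the thickness-weighted harmonic mean.
Total thickness L = 10.9 + 6.29 + 13.8 = 30.99 m.
Σ(b_i/K_i) = 10.9/0.976 + 6.29/425 + 13.8/12.9 = 12.25 d.
K_eq = L / Σ(b_i/K_i) = 30.99 / 12.25 = 2.529 m/day.
Q = K_eq · A · (Δh/L) = 2.529 × 1440 × (16.7/30.99) = 1963 m³/day.

1960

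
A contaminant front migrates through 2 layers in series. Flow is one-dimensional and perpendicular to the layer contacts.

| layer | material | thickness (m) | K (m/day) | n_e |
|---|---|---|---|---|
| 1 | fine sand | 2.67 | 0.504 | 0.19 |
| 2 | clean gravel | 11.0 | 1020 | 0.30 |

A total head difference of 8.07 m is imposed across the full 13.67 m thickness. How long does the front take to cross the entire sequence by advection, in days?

2.50

With flow normal to the layers, continuity requires the same specific discharge q through every layer.
Σ(b_i/K_i) = 2.67/0.504 + 11.0/1020 = 5.308 d.
q = Δh / Σ(b_i/K_i) = 8.07 / 5.308 = 1.520 m/day.
In each layer the seepage velocity is v_i = q/n_i, so the layer transit time is t_i = b_i·n_i / q:
  layer 1 (fine sand): t_1 = 2.67 × 0.19 / 1.520 = 0.3337 d
  layer 2 (clean gravel): t_2 = 11.0 × 0.30 / 1.520 = 2.171 d
Total t = Σ t_i = 2.504 days.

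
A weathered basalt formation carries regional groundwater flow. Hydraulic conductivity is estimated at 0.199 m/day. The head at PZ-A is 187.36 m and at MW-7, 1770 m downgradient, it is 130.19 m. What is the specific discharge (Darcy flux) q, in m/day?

Hydraulic gradient i = (187.36 − 130.19) / 1770 = 57.17 / 1770 = 0.03230.
Specific discharge q = K · i = 0.1990 × 0.03230 = 0.006428 m/day.

0.00643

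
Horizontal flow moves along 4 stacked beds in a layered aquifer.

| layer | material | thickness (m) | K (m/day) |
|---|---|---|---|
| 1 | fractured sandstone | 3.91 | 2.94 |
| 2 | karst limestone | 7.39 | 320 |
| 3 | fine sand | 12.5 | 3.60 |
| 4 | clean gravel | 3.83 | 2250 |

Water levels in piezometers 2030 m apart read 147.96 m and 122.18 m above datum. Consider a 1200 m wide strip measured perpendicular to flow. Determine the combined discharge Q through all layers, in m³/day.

168000

Flow is parallel to layering, so each bed carries its own Darcy discharge and the transmissivities add.
Σ(K_i·b_i) = 2.94×3.91 + 320×7.39 + 3.60×12.5 + 2250×3.83 = 11039 m²/day.
Hydraulic gradient i = (147.96 − 122.18) / 2030 = 25.78 / 2030 = 0.01270.
Q = Σ(K_i·b_i) · W · i = 11039 × 1200 × 0.01270 = 1.682e+05 m³/day.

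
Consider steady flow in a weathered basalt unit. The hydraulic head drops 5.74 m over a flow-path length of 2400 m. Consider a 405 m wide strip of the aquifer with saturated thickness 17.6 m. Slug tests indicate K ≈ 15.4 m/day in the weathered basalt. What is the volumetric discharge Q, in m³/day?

263

Cross-sectional area A = 405 × 17.6 = 7128 m².
Hydraulic gradient i = Δh / L = 5.74 / 2400 = 0.002392.
Darcy's law: Q = K · A · i = 15.40 × 7128 × 0.002392 = 262.5 m³/day.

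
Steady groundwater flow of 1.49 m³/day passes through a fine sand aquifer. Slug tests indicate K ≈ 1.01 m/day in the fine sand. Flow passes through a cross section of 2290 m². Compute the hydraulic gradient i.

0.000644

From Q = K·A·i, i = Q / (K·A) = 1.49 / (1.010 × 2290) = 0.0006442.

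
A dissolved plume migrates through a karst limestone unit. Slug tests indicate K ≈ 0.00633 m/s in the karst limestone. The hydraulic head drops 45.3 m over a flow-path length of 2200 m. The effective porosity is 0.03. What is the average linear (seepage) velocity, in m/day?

Convert K: 0.00633 m/s × 86400 = 546.9 m/day.
Hydraulic gradient i = Δh / L = 45.3 / 2200 = 0.02059.
Darcy flux q = K · i = 546.9 × 0.02059 = 11.26 m/day.
Seepage velocity v = q / n_e = 11.26 / 0.03 = 375.4 m/day.

375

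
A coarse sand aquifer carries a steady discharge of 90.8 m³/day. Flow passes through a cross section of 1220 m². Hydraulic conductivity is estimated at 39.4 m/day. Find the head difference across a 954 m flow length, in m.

1.80

From Q = K·A·i, i = Q / (K·A) = 90.8 / (39.40 × 1220) = 0.001889.
Head loss Δh = i · L = 0.001889 × 954 = 1.802 m.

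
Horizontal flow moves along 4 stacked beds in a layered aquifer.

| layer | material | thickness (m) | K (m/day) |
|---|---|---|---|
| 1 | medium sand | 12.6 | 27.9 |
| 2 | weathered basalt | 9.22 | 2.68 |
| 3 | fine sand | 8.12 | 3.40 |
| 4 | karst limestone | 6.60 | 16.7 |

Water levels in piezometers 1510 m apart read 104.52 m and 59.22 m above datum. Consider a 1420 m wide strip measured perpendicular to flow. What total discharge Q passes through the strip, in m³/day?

Flow is parallel to layering, so each bed carries its own Darcy discharge and the transmissivities add.
Σ(K_i·b_i) = 27.9×12.6 + 2.68×9.22 + 3.40×8.12 + 16.7×6.60 = 514.1 m²/day.
Hydraulic gradient i = (104.52 − 59.22) / 1510 = 45.3 / 1510 = 0.03000.
Q = Σ(K_i·b_i) · W · i = 514.1 × 1420 × 0.03000 = 21900 m³/day.

21900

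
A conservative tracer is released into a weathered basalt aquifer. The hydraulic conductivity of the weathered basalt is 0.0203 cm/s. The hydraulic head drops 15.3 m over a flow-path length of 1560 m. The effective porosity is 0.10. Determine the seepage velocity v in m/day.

1.72

Convert K: 0.0203 cm/s × 864 = 17.54 m/day.
Hydraulic gradient i = Δh / L = 15.3 / 1560 = 0.009808.
Darcy flux q = K · i = 17.54 × 0.009808 = 0.1720 m/day.
Seepage velocity v = q / n_e = 0.1720 / 0.10 = 1.720 m/day.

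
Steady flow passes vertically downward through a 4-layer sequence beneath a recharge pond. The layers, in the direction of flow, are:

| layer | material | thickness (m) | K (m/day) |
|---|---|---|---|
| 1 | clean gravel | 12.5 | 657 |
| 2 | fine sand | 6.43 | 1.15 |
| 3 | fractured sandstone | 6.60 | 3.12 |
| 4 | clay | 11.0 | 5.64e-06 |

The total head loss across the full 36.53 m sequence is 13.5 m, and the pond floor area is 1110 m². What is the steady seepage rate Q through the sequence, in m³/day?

0.00768

Flow is perpendicular to layering, so the layers act in series and the equivalent K is the thickness-weighted harmonic mean.
Total thickness L = 12.5 + 6.43 + 6.60 + 11.0 = 36.53 m.
Σ(b_i/K_i) = 12.5/657 + 6.43/1.15 + 6.60/3.12 + 11.0/5.64e-06 = 1.950e+06 d.
K_eq = L / Σ(b_i/K_i) = 36.53 / 1.950e+06 = 1.873e-05 m/day.
Q = K_eq · A · (Δh/L) = 1.873e-05 × 1110 × (13.5/36.53) = 0.007683 m³/day.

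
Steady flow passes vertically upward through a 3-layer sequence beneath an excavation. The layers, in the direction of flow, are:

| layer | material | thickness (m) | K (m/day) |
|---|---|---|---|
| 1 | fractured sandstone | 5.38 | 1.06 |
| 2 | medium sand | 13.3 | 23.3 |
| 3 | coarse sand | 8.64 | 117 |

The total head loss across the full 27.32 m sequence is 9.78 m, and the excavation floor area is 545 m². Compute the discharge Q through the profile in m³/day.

932

Flow is perpendicular to layering, so the layers act in series and the equivalent K is the thickness-weighted harmonic mean.
Total thickness L = 5.38 + 13.3 + 8.64 = 27.32 m.
Σ(b_i/K_i) = 5.38/1.06 + 13.3/23.3 + 8.64/117 = 5.720 d.
K_eq = L / Σ(b_i/K_i) = 27.32 / 5.720 = 4.776 m/day.
Q = K_eq · A · (Δh/L) = 4.776 × 545 × (9.78/27.32) = 931.8 m³/day.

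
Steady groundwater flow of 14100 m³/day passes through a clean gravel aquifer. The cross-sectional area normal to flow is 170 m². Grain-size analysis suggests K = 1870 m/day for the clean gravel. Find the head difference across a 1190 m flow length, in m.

52.8

From Q = K·A·i, i = Q / (K·A) = 14100 / (1870 × 170.0) = 0.04435.
Head loss Δh = i · L = 0.04435 × 1190 = 52.78 m.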